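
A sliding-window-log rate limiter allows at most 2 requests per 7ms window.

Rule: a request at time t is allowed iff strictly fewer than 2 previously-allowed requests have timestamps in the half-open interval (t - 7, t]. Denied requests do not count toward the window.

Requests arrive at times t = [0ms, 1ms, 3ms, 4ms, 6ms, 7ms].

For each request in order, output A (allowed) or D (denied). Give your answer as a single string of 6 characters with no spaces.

Answer: AADDDA

Derivation:
Tracking allowed requests in the window:
  req#1 t=0ms: ALLOW
  req#2 t=1ms: ALLOW
  req#3 t=3ms: DENY
  req#4 t=4ms: DENY
  req#5 t=6ms: DENY
  req#6 t=7ms: ALLOW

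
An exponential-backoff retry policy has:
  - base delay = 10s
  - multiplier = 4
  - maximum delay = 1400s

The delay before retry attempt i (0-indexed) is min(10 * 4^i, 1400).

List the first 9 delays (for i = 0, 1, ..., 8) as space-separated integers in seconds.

Computing each delay:
  i=0: min(10*4^0, 1400) = 10
  i=1: min(10*4^1, 1400) = 40
  i=2: min(10*4^2, 1400) = 160
  i=3: min(10*4^3, 1400) = 640
  i=4: min(10*4^4, 1400) = 1400
  i=5: min(10*4^5, 1400) = 1400
  i=6: min(10*4^6, 1400) = 1400
  i=7: min(10*4^7, 1400) = 1400
  i=8: min(10*4^8, 1400) = 1400

Answer: 10 40 160 640 1400 1400 1400 1400 1400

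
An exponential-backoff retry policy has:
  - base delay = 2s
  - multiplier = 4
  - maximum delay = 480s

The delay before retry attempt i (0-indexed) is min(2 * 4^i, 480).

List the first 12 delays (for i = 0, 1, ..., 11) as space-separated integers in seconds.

Computing each delay:
  i=0: min(2*4^0, 480) = 2
  i=1: min(2*4^1, 480) = 8
  i=2: min(2*4^2, 480) = 32
  i=3: min(2*4^3, 480) = 128
  i=4: min(2*4^4, 480) = 480
  i=5: min(2*4^5, 480) = 480
  i=6: min(2*4^6, 480) = 480
  i=7: min(2*4^7, 480) = 480
  i=8: min(2*4^8, 480) = 480
  i=9: min(2*4^9, 480) = 480
  i=10: min(2*4^10, 480) = 480
  i=11: min(2*4^11, 480) = 480

Answer: 2 8 32 128 480 480 480 480 480 480 480 480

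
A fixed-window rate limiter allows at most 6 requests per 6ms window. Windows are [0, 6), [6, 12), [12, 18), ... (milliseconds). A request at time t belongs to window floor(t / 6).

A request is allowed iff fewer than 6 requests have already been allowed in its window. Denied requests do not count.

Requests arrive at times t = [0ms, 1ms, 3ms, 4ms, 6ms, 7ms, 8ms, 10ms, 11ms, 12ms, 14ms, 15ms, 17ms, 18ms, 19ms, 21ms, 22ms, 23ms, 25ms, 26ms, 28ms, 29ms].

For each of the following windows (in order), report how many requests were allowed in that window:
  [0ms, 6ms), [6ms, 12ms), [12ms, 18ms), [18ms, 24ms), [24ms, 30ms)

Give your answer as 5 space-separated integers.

Answer: 4 5 4 5 4

Derivation:
Processing requests:
  req#1 t=0ms (window 0): ALLOW
  req#2 t=1ms (window 0): ALLOW
  req#3 t=3ms (window 0): ALLOW
  req#4 t=4ms (window 0): ALLOW
  req#5 t=6ms (window 1): ALLOW
  req#6 t=7ms (window 1): ALLOW
  req#7 t=8ms (window 1): ALLOW
  req#8 t=10ms (window 1): ALLOW
  req#9 t=11ms (window 1): ALLOW
  req#10 t=12ms (window 2): ALLOW
  req#11 t=14ms (window 2): ALLOW
  req#12 t=15ms (window 2): ALLOW
  req#13 t=17ms (window 2): ALLOW
  req#14 t=18ms (window 3): ALLOW
  req#15 t=19ms (window 3): ALLOW
  req#16 t=21ms (window 3): ALLOW
  req#17 t=22ms (window 3): ALLOW
  req#18 t=23ms (window 3): ALLOW
  req#19 t=25ms (window 4): ALLOW
  req#20 t=26ms (window 4): ALLOW
  req#21 t=28ms (window 4): ALLOW
  req#22 t=29ms (window 4): ALLOW

Allowed counts by window: 4 5 4 5 4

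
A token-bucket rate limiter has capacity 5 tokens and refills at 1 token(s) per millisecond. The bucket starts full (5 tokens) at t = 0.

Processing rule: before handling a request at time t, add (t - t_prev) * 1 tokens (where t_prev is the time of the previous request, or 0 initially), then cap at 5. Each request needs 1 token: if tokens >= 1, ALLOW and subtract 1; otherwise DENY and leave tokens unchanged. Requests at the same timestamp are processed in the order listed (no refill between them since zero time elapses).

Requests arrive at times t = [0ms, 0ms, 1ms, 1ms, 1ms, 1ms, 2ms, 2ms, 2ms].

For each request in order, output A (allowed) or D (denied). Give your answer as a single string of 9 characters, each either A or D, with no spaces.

Simulating step by step:
  req#1 t=0ms: ALLOW
  req#2 t=0ms: ALLOW
  req#3 t=1ms: ALLOW
  req#4 t=1ms: ALLOW
  req#5 t=1ms: ALLOW
  req#6 t=1ms: ALLOW
  req#7 t=2ms: ALLOW
  req#8 t=2ms: DENY
  req#9 t=2ms: DENY

Answer: AAAAAAADD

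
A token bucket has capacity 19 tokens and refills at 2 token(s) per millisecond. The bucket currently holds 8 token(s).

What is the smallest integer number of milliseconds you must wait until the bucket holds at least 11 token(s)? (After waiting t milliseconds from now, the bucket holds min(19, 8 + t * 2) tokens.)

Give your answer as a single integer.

Need 8 + t * 2 >= 11, so t >= 3/2.
Smallest integer t = ceil(3/2) = 2.

Answer: 2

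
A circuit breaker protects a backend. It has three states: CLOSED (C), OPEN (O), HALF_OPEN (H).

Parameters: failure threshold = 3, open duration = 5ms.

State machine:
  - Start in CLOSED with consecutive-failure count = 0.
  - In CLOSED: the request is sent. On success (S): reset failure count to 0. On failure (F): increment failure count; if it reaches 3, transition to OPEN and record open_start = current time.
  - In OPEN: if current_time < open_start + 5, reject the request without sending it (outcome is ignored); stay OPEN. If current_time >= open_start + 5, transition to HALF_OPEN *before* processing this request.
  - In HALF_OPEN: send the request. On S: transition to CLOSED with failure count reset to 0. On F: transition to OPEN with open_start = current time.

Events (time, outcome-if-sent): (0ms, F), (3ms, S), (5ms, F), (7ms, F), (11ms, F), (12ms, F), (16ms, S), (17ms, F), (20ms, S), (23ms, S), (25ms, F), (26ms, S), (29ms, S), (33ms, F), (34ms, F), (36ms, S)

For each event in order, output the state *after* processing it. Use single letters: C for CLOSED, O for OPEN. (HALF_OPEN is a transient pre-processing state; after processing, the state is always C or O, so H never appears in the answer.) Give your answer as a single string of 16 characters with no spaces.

State after each event:
  event#1 t=0ms outcome=F: state=CLOSED
  event#2 t=3ms outcome=S: state=CLOSED
  event#3 t=5ms outcome=F: state=CLOSED
  event#4 t=7ms outcome=F: state=CLOSED
  event#5 t=11ms outcome=F: state=OPEN
  event#6 t=12ms outcome=F: state=OPEN
  event#7 t=16ms outcome=S: state=CLOSED
  event#8 t=17ms outcome=F: state=CLOSED
  event#9 t=20ms outcome=S: state=CLOSED
  event#10 t=23ms outcome=S: state=CLOSED
  event#11 t=25ms outcome=F: state=CLOSED
  event#12 t=26ms outcome=S: state=CLOSED
  event#13 t=29ms outcome=S: state=CLOSED
  event#14 t=33ms outcome=F: state=CLOSED
  event#15 t=34ms outcome=F: state=CLOSED
  event#16 t=36ms outcome=S: state=CLOSED

Answer: CCCCOOCCCCCCCCCC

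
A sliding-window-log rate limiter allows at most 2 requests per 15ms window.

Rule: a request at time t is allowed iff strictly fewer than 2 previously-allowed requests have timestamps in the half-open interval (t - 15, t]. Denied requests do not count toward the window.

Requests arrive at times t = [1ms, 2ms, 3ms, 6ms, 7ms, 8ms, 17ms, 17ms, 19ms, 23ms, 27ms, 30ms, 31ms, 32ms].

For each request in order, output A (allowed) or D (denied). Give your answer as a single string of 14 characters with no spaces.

Answer: AADDDDAADDDDDA

Derivation:
Tracking allowed requests in the window:
  req#1 t=1ms: ALLOW
  req#2 t=2ms: ALLOW
  req#3 t=3ms: DENY
  req#4 t=6ms: DENY
  req#5 t=7ms: DENY
  req#6 t=8ms: DENY
  req#7 t=17ms: ALLOW
  req#8 t=17ms: ALLOW
  req#9 t=19ms: DENY
  req#10 t=23ms: DENY
  req#11 t=27ms: DENY
  req#12 t=30ms: DENY
  req#13 t=31ms: DENY
  req#14 t=32ms: ALLOW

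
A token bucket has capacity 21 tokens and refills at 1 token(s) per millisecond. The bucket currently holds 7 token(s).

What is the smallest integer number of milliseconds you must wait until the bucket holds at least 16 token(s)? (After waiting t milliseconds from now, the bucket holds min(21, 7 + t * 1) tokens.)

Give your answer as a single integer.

Answer: 9

Derivation:
Need 7 + t * 1 >= 16, so t >= 9/1.
Smallest integer t = ceil(9/1) = 9.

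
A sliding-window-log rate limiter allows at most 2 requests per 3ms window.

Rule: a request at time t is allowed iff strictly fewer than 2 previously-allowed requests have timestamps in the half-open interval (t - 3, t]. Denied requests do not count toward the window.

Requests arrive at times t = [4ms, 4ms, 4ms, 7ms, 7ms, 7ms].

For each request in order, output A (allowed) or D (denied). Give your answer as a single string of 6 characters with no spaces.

Answer: AADAAD

Derivation:
Tracking allowed requests in the window:
  req#1 t=4ms: ALLOW
  req#2 t=4ms: ALLOW
  req#3 t=4ms: DENY
  req#4 t=7ms: ALLOW
  req#5 t=7ms: ALLOW
  req#6 t=7ms: DENY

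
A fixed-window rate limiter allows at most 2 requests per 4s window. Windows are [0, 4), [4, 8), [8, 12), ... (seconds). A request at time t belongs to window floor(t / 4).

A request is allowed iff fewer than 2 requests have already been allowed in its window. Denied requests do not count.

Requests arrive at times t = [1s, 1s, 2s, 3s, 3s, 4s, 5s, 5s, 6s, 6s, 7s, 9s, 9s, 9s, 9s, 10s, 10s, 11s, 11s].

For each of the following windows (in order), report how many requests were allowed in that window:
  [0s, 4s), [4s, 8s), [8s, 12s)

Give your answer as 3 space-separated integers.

Answer: 2 2 2

Derivation:
Processing requests:
  req#1 t=1s (window 0): ALLOW
  req#2 t=1s (window 0): ALLOW
  req#3 t=2s (window 0): DENY
  req#4 t=3s (window 0): DENY
  req#5 t=3s (window 0): DENY
  req#6 t=4s (window 1): ALLOW
  req#7 t=5s (window 1): ALLOW
  req#8 t=5s (window 1): DENY
  req#9 t=6s (window 1): DENY
  req#10 t=6s (window 1): DENY
  req#11 t=7s (window 1): DENY
  req#12 t=9s (window 2): ALLOW
  req#13 t=9s (window 2): ALLOW
  req#14 t=9s (window 2): DENY
  req#15 t=9s (window 2): DENY
  req#16 t=10s (window 2): DENY
  req#17 t=10s (window 2): DENY
  req#18 t=11s (window 2): DENY
  req#19 t=11s (window 2): DENY

Allowed counts by window: 2 2 2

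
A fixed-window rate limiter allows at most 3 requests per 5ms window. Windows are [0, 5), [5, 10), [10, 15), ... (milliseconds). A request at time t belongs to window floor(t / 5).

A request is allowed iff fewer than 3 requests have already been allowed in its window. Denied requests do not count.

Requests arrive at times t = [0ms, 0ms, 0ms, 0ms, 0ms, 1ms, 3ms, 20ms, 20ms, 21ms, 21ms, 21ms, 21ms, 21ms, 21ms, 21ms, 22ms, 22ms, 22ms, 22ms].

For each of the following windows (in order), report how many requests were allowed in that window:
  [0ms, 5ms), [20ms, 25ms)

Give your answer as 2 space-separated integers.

Answer: 3 3

Derivation:
Processing requests:
  req#1 t=0ms (window 0): ALLOW
  req#2 t=0ms (window 0): ALLOW
  req#3 t=0ms (window 0): ALLOW
  req#4 t=0ms (window 0): DENY
  req#5 t=0ms (window 0): DENY
  req#6 t=1ms (window 0): DENY
  req#7 t=3ms (window 0): DENY
  req#8 t=20ms (window 4): ALLOW
  req#9 t=20ms (window 4): ALLOW
  req#10 t=21ms (window 4): ALLOW
  req#11 t=21ms (window 4): DENY
  req#12 t=21ms (window 4): DENY
  req#13 t=21ms (window 4): DENY
  req#14 t=21ms (window 4): DENY
  req#15 t=21ms (window 4): DENY
  req#16 t=21ms (window 4): DENY
  req#17 t=22ms (window 4): DENY
  req#18 t=22ms (window 4): DENY
  req#19 t=22ms (window 4): DENY
  req#20 t=22ms (window 4): DENY

Allowed counts by window: 3 3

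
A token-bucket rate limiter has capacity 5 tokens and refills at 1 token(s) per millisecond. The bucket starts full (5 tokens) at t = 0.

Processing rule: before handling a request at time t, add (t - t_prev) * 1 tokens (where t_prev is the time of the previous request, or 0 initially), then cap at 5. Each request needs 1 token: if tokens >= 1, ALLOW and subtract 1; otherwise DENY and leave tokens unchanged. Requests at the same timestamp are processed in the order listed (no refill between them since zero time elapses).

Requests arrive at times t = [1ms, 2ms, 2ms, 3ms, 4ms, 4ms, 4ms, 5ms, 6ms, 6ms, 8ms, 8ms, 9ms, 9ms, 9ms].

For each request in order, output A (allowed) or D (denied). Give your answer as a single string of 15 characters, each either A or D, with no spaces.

Answer: AAAAAAAAAAAAADD

Derivation:
Simulating step by step:
  req#1 t=1ms: ALLOW
  req#2 t=2ms: ALLOW
  req#3 t=2ms: ALLOW
  req#4 t=3ms: ALLOW
  req#5 t=4ms: ALLOW
  req#6 t=4ms: ALLOW
  req#7 t=4ms: ALLOW
  req#8 t=5ms: ALLOW
  req#9 t=6ms: ALLOW
  req#10 t=6ms: ALLOW
  req#11 t=8ms: ALLOW
  req#12 t=8ms: ALLOW
  req#13 t=9ms: ALLOW
  req#14 t=9ms: DENY
  req#15 t=9ms: DENY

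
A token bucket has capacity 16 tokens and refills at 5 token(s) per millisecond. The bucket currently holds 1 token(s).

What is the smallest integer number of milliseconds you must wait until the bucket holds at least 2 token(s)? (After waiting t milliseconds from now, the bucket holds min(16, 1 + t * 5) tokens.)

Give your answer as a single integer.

Answer: 1

Derivation:
Need 1 + t * 5 >= 2, so t >= 1/5.
Smallest integer t = ceil(1/5) = 1.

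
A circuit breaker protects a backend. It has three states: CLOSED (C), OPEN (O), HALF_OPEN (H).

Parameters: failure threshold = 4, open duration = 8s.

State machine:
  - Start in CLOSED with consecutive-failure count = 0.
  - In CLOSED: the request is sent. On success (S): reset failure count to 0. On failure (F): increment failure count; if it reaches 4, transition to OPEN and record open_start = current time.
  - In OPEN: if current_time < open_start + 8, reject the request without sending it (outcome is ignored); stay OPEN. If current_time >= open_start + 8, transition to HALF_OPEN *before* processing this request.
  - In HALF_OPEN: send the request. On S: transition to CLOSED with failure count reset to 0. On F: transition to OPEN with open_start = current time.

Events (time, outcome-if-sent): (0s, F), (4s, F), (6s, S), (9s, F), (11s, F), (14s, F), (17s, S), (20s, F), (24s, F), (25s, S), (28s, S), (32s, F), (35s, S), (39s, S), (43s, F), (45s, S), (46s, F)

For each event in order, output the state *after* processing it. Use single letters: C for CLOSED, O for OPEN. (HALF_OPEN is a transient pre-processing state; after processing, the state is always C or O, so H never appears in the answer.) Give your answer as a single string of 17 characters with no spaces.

State after each event:
  event#1 t=0s outcome=F: state=CLOSED
  event#2 t=4s outcome=F: state=CLOSED
  event#3 t=6s outcome=S: state=CLOSED
  event#4 t=9s outcome=F: state=CLOSED
  event#5 t=11s outcome=F: state=CLOSED
  event#6 t=14s outcome=F: state=CLOSED
  event#7 t=17s outcome=S: state=CLOSED
  event#8 t=20s outcome=F: state=CLOSED
  event#9 t=24s outcome=F: state=CLOSED
  event#10 t=25s outcome=S: state=CLOSED
  event#11 t=28s outcome=S: state=CLOSED
  event#12 t=32s outcome=F: state=CLOSED
  event#13 t=35s outcome=S: state=CLOSED
  event#14 t=39s outcome=S: state=CLOSED
  event#15 t=43s outcome=F: state=CLOSED
  event#16 t=45s outcome=S: state=CLOSED
  event#17 t=46s outcome=F: state=CLOSED

Answer: CCCCCCCCCCCCCCCCC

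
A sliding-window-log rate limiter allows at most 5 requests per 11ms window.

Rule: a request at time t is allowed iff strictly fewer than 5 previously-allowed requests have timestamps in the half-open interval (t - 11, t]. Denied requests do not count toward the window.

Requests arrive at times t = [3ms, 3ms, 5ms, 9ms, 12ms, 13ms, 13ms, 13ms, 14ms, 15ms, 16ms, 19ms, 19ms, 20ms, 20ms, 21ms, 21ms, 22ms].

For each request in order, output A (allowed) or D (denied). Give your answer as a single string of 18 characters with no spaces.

Tracking allowed requests in the window:
  req#1 t=3ms: ALLOW
  req#2 t=3ms: ALLOW
  req#3 t=5ms: ALLOW
  req#4 t=9ms: ALLOW
  req#5 t=12ms: ALLOW
  req#6 t=13ms: DENY
  req#7 t=13ms: DENY
  req#8 t=13ms: DENY
  req#9 t=14ms: ALLOW
  req#10 t=15ms: ALLOW
  req#11 t=16ms: ALLOW
  req#12 t=19ms: DENY
  req#13 t=19ms: DENY
  req#14 t=20ms: ALLOW
  req#15 t=20ms: DENY
  req#16 t=21ms: DENY
  req#17 t=21ms: DENY
  req#18 t=22ms: DENY

Answer: AAAAADDDAAADDADDDD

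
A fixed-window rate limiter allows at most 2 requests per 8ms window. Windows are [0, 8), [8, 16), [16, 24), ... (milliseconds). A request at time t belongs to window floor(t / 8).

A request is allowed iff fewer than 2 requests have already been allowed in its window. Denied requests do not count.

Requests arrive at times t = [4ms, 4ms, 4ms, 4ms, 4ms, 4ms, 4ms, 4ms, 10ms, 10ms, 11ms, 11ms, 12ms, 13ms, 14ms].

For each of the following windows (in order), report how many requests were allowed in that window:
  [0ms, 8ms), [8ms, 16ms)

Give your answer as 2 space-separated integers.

Processing requests:
  req#1 t=4ms (window 0): ALLOW
  req#2 t=4ms (window 0): ALLOW
  req#3 t=4ms (window 0): DENY
  req#4 t=4ms (window 0): DENY
  req#5 t=4ms (window 0): DENY
  req#6 t=4ms (window 0): DENY
  req#7 t=4ms (window 0): DENY
  req#8 t=4ms (window 0): DENY
  req#9 t=10ms (window 1): ALLOW
  req#10 t=10ms (window 1): ALLOW
  req#11 t=11ms (window 1): DENY
  req#12 t=11ms (window 1): DENY
  req#13 t=12ms (window 1): DENY
  req#14 t=13ms (window 1): DENY
  req#15 t=14ms (window 1): DENY

Allowed counts by window: 2 2

Answer: 2 2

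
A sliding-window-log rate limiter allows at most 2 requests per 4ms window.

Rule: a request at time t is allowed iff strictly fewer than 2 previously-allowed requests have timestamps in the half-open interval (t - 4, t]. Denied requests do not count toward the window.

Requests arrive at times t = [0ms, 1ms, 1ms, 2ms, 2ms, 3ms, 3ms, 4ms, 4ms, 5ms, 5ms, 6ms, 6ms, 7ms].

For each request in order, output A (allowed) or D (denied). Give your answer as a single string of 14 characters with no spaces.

Answer: AADDDDDADADDDD

Derivation:
Tracking allowed requests in the window:
  req#1 t=0ms: ALLOW
  req#2 t=1ms: ALLOW
  req#3 t=1ms: DENY
  req#4 t=2ms: DENY
  req#5 t=2ms: DENY
  req#6 t=3ms: DENY
  req#7 t=3ms: DENY
  req#8 t=4ms: ALLOW
  req#9 t=4ms: DENY
  req#10 t=5ms: ALLOW
  req#11 t=5ms: DENY
  req#12 t=6ms: DENY
  req#13 t=6ms: DENY
  req#14 t=7ms: DENY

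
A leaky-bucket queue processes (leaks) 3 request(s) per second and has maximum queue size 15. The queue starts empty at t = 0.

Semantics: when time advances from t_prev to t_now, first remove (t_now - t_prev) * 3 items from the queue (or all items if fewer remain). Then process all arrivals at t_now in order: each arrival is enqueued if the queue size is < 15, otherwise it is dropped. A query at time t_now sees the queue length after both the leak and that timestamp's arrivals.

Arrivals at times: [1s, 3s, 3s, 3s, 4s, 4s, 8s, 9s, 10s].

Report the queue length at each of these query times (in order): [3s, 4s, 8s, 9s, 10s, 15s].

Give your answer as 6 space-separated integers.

Answer: 3 2 1 1 1 0

Derivation:
Queue lengths at query times:
  query t=3s: backlog = 3
  query t=4s: backlog = 2
  query t=8s: backlog = 1
  query t=9s: backlog = 1
  query t=10s: backlog = 1
  query t=15s: backlog = 0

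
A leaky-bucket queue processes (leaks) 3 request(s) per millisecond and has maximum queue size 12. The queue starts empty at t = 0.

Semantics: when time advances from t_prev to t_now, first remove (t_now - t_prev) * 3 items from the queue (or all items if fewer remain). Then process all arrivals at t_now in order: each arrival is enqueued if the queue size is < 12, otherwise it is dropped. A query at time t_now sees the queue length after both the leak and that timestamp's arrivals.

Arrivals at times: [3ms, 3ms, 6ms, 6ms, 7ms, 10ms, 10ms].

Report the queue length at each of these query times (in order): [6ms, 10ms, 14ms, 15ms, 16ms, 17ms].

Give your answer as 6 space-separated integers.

Answer: 2 2 0 0 0 0

Derivation:
Queue lengths at query times:
  query t=6ms: backlog = 2
  query t=10ms: backlog = 2
  query t=14ms: backlog = 0
  query t=15ms: backlog = 0
  query t=16ms: backlog = 0
  query t=17ms: backlog = 0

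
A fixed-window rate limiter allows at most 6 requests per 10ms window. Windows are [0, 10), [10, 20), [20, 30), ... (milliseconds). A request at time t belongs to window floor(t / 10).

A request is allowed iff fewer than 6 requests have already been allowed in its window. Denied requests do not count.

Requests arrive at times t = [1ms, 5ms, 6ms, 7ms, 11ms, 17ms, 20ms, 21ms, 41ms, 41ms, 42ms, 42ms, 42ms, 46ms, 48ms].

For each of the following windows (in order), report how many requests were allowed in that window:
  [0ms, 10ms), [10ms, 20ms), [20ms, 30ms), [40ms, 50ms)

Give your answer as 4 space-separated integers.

Processing requests:
  req#1 t=1ms (window 0): ALLOW
  req#2 t=5ms (window 0): ALLOW
  req#3 t=6ms (window 0): ALLOW
  req#4 t=7ms (window 0): ALLOW
  req#5 t=11ms (window 1): ALLOW
  req#6 t=17ms (window 1): ALLOW
  req#7 t=20ms (window 2): ALLOW
  req#8 t=21ms (window 2): ALLOW
  req#9 t=41ms (window 4): ALLOW
  req#10 t=41ms (window 4): ALLOW
  req#11 t=42ms (window 4): ALLOW
  req#12 t=42ms (window 4): ALLOW
  req#13 t=42ms (window 4): ALLOW
  req#14 t=46ms (window 4): ALLOW
  req#15 t=48ms (window 4): DENY

Allowed counts by window: 4 2 2 6

Answer: 4 2 2 6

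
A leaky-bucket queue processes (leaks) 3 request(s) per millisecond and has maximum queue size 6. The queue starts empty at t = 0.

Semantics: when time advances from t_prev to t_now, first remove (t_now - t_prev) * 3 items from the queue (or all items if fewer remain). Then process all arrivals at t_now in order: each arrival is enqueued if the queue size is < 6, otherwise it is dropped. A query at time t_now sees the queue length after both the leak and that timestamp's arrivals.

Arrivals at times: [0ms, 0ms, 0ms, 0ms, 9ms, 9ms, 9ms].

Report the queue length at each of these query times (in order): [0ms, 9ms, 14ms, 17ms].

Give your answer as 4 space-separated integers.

Answer: 4 3 0 0

Derivation:
Queue lengths at query times:
  query t=0ms: backlog = 4
  query t=9ms: backlog = 3
  query t=14ms: backlog = 0
  query t=17ms: backlog = 0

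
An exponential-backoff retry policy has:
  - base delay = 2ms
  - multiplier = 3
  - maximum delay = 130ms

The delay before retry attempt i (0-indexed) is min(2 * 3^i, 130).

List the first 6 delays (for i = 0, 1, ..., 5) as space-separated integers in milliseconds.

Computing each delay:
  i=0: min(2*3^0, 130) = 2
  i=1: min(2*3^1, 130) = 6
  i=2: min(2*3^2, 130) = 18
  i=3: min(2*3^3, 130) = 54
  i=4: min(2*3^4, 130) = 130
  i=5: min(2*3^5, 130) = 130

Answer: 2 6 18 54 130 130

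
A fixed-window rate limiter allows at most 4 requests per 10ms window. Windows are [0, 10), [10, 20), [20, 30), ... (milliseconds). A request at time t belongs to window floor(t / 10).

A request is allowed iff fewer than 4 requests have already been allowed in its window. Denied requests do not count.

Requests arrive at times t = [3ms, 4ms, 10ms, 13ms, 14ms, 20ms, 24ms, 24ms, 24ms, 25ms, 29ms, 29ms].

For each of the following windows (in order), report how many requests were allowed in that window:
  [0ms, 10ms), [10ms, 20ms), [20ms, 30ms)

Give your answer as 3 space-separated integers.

Processing requests:
  req#1 t=3ms (window 0): ALLOW
  req#2 t=4ms (window 0): ALLOW
  req#3 t=10ms (window 1): ALLOW
  req#4 t=13ms (window 1): ALLOW
  req#5 t=14ms (window 1): ALLOW
  req#6 t=20ms (window 2): ALLOW
  req#7 t=24ms (window 2): ALLOW
  req#8 t=24ms (window 2): ALLOW
  req#9 t=24ms (window 2): ALLOW
  req#10 t=25ms (window 2): DENY
  req#11 t=29ms (window 2): DENY
  req#12 t=29ms (window 2): DENY

Allowed counts by window: 2 3 4

Answer: 2 3 4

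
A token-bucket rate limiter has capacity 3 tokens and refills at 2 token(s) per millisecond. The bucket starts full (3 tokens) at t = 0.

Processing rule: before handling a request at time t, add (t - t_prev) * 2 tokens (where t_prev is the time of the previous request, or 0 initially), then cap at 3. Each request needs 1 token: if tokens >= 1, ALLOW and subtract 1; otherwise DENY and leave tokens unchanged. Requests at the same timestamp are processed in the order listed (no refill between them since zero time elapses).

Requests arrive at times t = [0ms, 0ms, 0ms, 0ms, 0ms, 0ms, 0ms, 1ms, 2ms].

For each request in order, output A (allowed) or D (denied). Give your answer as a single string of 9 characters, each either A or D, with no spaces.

Answer: AAADDDDAA

Derivation:
Simulating step by step:
  req#1 t=0ms: ALLOW
  req#2 t=0ms: ALLOW
  req#3 t=0ms: ALLOW
  req#4 t=0ms: DENY
  req#5 t=0ms: DENY
  req#6 t=0ms: DENY
  req#7 t=0ms: DENY
  req#8 t=1ms: ALLOW
  req#9 t=2ms: ALLOW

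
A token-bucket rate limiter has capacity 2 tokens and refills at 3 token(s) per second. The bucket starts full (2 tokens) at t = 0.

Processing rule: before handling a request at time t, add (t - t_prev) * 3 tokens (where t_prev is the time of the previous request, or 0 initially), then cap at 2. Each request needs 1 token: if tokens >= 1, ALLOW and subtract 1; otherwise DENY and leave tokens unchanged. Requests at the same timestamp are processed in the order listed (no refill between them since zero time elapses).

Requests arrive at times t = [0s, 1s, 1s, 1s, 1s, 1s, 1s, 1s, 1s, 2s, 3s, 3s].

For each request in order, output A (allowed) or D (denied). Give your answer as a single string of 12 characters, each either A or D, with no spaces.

Simulating step by step:
  req#1 t=0s: ALLOW
  req#2 t=1s: ALLOW
  req#3 t=1s: ALLOW
  req#4 t=1s: DENY
  req#5 t=1s: DENY
  req#6 t=1s: DENY
  req#7 t=1s: DENY
  req#8 t=1s: DENY
  req#9 t=1s: DENY
  req#10 t=2s: ALLOW
  req#11 t=3s: ALLOW
  req#12 t=3s: ALLOW

Answer: AAADDDDDDAAA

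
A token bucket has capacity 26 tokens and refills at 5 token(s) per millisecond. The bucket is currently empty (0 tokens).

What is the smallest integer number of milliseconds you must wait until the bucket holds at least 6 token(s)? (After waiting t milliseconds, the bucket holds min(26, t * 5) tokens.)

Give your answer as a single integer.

Need t * 5 >= 6, so t >= 6/5.
Smallest integer t = ceil(6/5) = 2.

Answer: 2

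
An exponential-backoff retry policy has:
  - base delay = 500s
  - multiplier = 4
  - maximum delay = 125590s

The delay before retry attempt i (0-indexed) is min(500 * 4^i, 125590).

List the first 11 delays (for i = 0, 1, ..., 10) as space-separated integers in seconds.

Computing each delay:
  i=0: min(500*4^0, 125590) = 500
  i=1: min(500*4^1, 125590) = 2000
  i=2: min(500*4^2, 125590) = 8000
  i=3: min(500*4^3, 125590) = 32000
  i=4: min(500*4^4, 125590) = 125590
  i=5: min(500*4^5, 125590) = 125590
  i=6: min(500*4^6, 125590) = 125590
  i=7: min(500*4^7, 125590) = 125590
  i=8: min(500*4^8, 125590) = 125590
  i=9: min(500*4^9, 125590) = 125590
  i=10: min(500*4^10, 125590) = 125590

Answer: 500 2000 8000 32000 125590 125590 125590 125590 125590 125590 125590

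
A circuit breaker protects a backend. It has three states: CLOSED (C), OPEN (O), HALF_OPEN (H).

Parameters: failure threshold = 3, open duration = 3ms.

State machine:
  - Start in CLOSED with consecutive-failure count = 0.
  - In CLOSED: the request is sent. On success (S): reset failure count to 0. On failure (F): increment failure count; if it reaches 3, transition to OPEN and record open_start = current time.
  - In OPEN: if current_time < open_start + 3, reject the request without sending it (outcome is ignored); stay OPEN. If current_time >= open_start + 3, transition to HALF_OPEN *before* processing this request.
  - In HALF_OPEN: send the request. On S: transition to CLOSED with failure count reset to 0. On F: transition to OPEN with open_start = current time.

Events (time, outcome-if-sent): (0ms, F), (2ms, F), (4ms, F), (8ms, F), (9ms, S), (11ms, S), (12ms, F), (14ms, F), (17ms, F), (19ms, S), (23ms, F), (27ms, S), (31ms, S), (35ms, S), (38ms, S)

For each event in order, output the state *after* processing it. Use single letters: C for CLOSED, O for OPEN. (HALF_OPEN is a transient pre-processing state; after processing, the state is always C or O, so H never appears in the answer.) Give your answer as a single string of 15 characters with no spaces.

State after each event:
  event#1 t=0ms outcome=F: state=CLOSED
  event#2 t=2ms outcome=F: state=CLOSED
  event#3 t=4ms outcome=F: state=OPEN
  event#4 t=8ms outcome=F: state=OPEN
  event#5 t=9ms outcome=S: state=OPEN
  event#6 t=11ms outcome=S: state=CLOSED
  event#7 t=12ms outcome=F: state=CLOSED
  event#8 t=14ms outcome=F: state=CLOSED
  event#9 t=17ms outcome=F: state=OPEN
  event#10 t=19ms outcome=S: state=OPEN
  event#11 t=23ms outcome=F: state=OPEN
  event#12 t=27ms outcome=S: state=CLOSED
  event#13 t=31ms outcome=S: state=CLOSED
  event#14 t=35ms outcome=S: state=CLOSED
  event#15 t=38ms outcome=S: state=CLOSED

Answer: CCOOOCCCOOOCCCC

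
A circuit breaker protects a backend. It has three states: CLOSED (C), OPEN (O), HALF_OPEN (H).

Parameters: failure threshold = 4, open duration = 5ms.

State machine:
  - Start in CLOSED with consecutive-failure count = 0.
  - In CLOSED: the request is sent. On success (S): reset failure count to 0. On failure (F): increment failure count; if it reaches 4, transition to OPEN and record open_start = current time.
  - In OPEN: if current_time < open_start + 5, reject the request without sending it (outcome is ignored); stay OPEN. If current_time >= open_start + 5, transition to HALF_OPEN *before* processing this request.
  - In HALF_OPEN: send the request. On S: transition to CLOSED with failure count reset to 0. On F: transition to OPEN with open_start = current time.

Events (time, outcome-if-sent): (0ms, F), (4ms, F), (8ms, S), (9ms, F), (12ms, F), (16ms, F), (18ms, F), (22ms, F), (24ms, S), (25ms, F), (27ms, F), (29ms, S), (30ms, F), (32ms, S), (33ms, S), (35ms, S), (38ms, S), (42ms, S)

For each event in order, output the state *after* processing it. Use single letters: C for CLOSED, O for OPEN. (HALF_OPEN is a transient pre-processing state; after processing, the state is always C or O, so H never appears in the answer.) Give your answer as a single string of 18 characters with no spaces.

Answer: CCCCCCOOCCCCCCCCCC

Derivation:
State after each event:
  event#1 t=0ms outcome=F: state=CLOSED
  event#2 t=4ms outcome=F: state=CLOSED
  event#3 t=8ms outcome=S: state=CLOSED
  event#4 t=9ms outcome=F: state=CLOSED
  event#5 t=12ms outcome=F: state=CLOSED
  event#6 t=16ms outcome=F: state=CLOSED
  event#7 t=18ms outcome=F: state=OPEN
  event#8 t=22ms outcome=F: state=OPEN
  event#9 t=24ms outcome=S: state=CLOSED
  event#10 t=25ms outcome=F: state=CLOSED
  event#11 t=27ms outcome=F: state=CLOSED
  event#12 t=29ms outcome=S: state=CLOSED
  event#13 t=30ms outcome=F: state=CLOSED
  event#14 t=32ms outcome=S: state=CLOSED
  event#15 t=33ms outcome=S: state=CLOSED
  event#16 t=35ms outcome=S: state=CLOSED
  event#17 t=38ms outcome=S: state=CLOSED
  event#18 t=42ms outcome=S: state=CLOSED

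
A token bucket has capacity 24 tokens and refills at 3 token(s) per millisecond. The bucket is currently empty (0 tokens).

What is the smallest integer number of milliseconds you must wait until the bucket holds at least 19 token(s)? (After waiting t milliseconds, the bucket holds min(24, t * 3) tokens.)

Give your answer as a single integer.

Answer: 7

Derivation:
Need t * 3 >= 19, so t >= 19/3.
Smallest integer t = ceil(19/3) = 7.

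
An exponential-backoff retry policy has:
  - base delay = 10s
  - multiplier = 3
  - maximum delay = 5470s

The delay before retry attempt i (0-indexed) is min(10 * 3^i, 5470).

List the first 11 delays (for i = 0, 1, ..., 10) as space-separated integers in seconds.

Answer: 10 30 90 270 810 2430 5470 5470 5470 5470 5470

Derivation:
Computing each delay:
  i=0: min(10*3^0, 5470) = 10
  i=1: min(10*3^1, 5470) = 30
  i=2: min(10*3^2, 5470) = 90
  i=3: min(10*3^3, 5470) = 270
  i=4: min(10*3^4, 5470) = 810
  i=5: min(10*3^5, 5470) = 2430
  i=6: min(10*3^6, 5470) = 5470
  i=7: min(10*3^7, 5470) = 5470
  i=8: min(10*3^8, 5470) = 5470
  i=9: min(10*3^9, 5470) = 5470
  i=10: min(10*3^10, 5470) = 5470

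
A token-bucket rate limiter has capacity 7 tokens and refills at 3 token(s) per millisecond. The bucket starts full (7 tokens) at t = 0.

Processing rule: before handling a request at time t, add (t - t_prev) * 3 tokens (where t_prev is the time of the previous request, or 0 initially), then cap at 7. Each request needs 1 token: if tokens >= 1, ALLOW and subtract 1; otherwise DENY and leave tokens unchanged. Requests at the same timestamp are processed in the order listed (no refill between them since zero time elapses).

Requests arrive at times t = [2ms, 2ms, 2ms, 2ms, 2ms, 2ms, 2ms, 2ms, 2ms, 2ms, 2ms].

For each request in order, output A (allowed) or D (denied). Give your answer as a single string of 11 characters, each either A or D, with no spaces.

Answer: AAAAAAADDDD

Derivation:
Simulating step by step:
  req#1 t=2ms: ALLOW
  req#2 t=2ms: ALLOW
  req#3 t=2ms: ALLOW
  req#4 t=2ms: ALLOW
  req#5 t=2ms: ALLOW
  req#6 t=2ms: ALLOW
  req#7 t=2ms: ALLOW
  req#8 t=2ms: DENY
  req#9 t=2ms: DENY
  req#10 t=2ms: DENY
  req#11 t=2ms: DENY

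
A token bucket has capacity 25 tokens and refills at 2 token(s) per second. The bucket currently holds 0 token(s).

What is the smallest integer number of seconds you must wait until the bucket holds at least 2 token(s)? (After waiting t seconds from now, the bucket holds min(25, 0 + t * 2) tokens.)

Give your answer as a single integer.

Answer: 1

Derivation:
Need 0 + t * 2 >= 2, so t >= 2/2.
Smallest integer t = ceil(2/2) = 1.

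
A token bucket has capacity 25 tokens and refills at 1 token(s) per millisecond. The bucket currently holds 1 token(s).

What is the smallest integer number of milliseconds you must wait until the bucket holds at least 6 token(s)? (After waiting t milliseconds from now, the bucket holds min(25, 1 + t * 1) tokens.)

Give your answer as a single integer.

Need 1 + t * 1 >= 6, so t >= 5/1.
Smallest integer t = ceil(5/1) = 5.

Answer: 5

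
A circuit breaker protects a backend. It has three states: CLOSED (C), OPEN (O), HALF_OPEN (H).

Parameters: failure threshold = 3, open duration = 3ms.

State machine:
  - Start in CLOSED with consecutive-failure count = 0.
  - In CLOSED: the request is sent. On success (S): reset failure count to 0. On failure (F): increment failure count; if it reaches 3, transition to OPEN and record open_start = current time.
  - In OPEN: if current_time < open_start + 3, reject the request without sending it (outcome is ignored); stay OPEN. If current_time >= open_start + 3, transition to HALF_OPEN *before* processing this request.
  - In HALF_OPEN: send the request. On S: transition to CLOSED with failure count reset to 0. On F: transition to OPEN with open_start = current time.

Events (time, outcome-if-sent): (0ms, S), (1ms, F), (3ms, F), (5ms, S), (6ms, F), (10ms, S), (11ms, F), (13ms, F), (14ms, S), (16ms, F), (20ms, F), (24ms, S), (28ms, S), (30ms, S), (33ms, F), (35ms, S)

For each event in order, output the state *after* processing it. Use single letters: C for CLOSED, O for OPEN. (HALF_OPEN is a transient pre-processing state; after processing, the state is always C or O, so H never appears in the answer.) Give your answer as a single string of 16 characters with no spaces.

Answer: CCCCCCCCCCCCCCCC

Derivation:
State after each event:
  event#1 t=0ms outcome=S: state=CLOSED
  event#2 t=1ms outcome=F: state=CLOSED
  event#3 t=3ms outcome=F: state=CLOSED
  event#4 t=5ms outcome=S: state=CLOSED
  event#5 t=6ms outcome=F: state=CLOSED
  event#6 t=10ms outcome=S: state=CLOSED
  event#7 t=11ms outcome=F: state=CLOSED
  event#8 t=13ms outcome=F: state=CLOSED
  event#9 t=14ms outcome=S: state=CLOSED
  event#10 t=16ms outcome=F: state=CLOSED
  event#11 t=20ms outcome=F: state=CLOSED
  event#12 t=24ms outcome=S: state=CLOSED
  event#13 t=28ms outcome=S: state=CLOSED
  event#14 t=30ms outcome=S: state=CLOSED
  event#15 t=33ms outcome=F: state=CLOSED
  event#16 t=35ms outcome=S: state=CLOSED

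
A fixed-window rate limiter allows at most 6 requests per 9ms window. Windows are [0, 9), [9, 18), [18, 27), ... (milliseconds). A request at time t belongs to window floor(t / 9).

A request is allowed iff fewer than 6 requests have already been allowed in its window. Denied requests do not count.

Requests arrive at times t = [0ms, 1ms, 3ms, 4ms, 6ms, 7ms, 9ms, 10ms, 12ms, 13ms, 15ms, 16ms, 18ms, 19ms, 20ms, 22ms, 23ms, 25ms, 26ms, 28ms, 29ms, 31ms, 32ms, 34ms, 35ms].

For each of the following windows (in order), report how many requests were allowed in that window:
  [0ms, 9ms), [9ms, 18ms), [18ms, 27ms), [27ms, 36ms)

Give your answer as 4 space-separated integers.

Processing requests:
  req#1 t=0ms (window 0): ALLOW
  req#2 t=1ms (window 0): ALLOW
  req#3 t=3ms (window 0): ALLOW
  req#4 t=4ms (window 0): ALLOW
  req#5 t=6ms (window 0): ALLOW
  req#6 t=7ms (window 0): ALLOW
  req#7 t=9ms (window 1): ALLOW
  req#8 t=10ms (window 1): ALLOW
  req#9 t=12ms (window 1): ALLOW
  req#10 t=13ms (window 1): ALLOW
  req#11 t=15ms (window 1): ALLOW
  req#12 t=16ms (window 1): ALLOW
  req#13 t=18ms (window 2): ALLOW
  req#14 t=19ms (window 2): ALLOW
  req#15 t=20ms (window 2): ALLOW
  req#16 t=22ms (window 2): ALLOW
  req#17 t=23ms (window 2): ALLOW
  req#18 t=25ms (window 2): ALLOW
  req#19 t=26ms (window 2): DENY
  req#20 t=28ms (window 3): ALLOW
  req#21 t=29ms (window 3): ALLOW
  req#22 t=31ms (window 3): ALLOW
  req#23 t=32ms (window 3): ALLOW
  req#24 t=34ms (window 3): ALLOW
  req#25 t=35ms (window 3): ALLOW

Allowed counts by window: 6 6 6 6

Answer: 6 6 6 6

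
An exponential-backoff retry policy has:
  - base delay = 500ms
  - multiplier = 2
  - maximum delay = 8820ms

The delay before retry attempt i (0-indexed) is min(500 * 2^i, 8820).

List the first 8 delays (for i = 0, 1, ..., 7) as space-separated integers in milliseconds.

Answer: 500 1000 2000 4000 8000 8820 8820 8820

Derivation:
Computing each delay:
  i=0: min(500*2^0, 8820) = 500
  i=1: min(500*2^1, 8820) = 1000
  i=2: min(500*2^2, 8820) = 2000
  i=3: min(500*2^3, 8820) = 4000
  i=4: min(500*2^4, 8820) = 8000
  i=5: min(500*2^5, 8820) = 8820
  i=6: min(500*2^6, 8820) = 8820
  i=7: min(500*2^7, 8820) = 8820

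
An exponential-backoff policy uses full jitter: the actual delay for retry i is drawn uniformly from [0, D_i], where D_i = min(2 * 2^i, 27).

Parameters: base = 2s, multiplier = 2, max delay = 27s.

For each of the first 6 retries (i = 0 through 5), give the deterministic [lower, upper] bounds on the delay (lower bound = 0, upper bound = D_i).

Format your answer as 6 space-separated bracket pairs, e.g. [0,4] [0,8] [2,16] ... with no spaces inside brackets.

Answer: [0,2] [0,4] [0,8] [0,16] [0,27] [0,27]

Derivation:
Computing bounds per retry:
  i=0: D_i=min(2*2^0,27)=2, bounds=[0,2]
  i=1: D_i=min(2*2^1,27)=4, bounds=[0,4]
  i=2: D_i=min(2*2^2,27)=8, bounds=[0,8]
  i=3: D_i=min(2*2^3,27)=16, bounds=[0,16]
  i=4: D_i=min(2*2^4,27)=27, bounds=[0,27]
  i=5: D_i=min(2*2^5,27)=27, bounds=[0,27]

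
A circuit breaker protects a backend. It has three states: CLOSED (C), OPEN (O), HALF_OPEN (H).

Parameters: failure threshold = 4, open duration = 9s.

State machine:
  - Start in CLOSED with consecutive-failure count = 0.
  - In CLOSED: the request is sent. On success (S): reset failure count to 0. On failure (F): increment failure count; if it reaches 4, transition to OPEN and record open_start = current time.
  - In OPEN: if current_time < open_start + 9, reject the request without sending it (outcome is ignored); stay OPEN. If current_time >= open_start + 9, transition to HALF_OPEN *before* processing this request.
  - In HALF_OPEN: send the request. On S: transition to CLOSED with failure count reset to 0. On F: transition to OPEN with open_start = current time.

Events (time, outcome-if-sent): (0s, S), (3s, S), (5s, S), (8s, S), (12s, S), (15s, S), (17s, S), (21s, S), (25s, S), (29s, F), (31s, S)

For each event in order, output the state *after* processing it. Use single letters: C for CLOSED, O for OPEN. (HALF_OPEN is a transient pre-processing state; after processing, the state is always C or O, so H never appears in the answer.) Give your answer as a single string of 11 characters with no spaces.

State after each event:
  event#1 t=0s outcome=S: state=CLOSED
  event#2 t=3s outcome=S: state=CLOSED
  event#3 t=5s outcome=S: state=CLOSED
  event#4 t=8s outcome=S: state=CLOSED
  event#5 t=12s outcome=S: state=CLOSED
  event#6 t=15s outcome=S: state=CLOSED
  event#7 t=17s outcome=S: state=CLOSED
  event#8 t=21s outcome=S: state=CLOSED
  event#9 t=25s outcome=S: state=CLOSED
  event#10 t=29s outcome=F: state=CLOSED
  event#11 t=31s outcome=S: state=CLOSED

Answer: CCCCCCCCCCC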